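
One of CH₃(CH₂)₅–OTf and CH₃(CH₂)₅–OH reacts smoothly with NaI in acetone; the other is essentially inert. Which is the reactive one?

From CH₃(CH₂)₅–OH the departing group would be OH⁻ (pKₐ(H₂O) ≈ 15.7). Strong base; essentially never leaves without prior activation.
From CH₃(CH₂)₅–OTf the leaving group is OTf⁻ (pKₐ(CF₃SO₃H (triflic acid)) ≈ -14). Charge spread over three oxygens and a CF₃ group; the premier leaving group in synthesis.
(In practice CH₃(CH₂)₅–OTf is made from CH₃(CH₂)₅–OH by treatment with Tf₂O / 2,6-lutidine, converting the hydroxyl into a triflate.)

CH₃(CH₂)₅–OTf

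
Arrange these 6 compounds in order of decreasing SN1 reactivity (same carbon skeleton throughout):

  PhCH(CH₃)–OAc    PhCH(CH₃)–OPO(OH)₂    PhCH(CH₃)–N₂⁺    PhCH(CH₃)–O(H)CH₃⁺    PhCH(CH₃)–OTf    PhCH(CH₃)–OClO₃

Identical carbon frameworks mean the comparison reduces to leaving-group quality.
Leaving-group ability tracks the stability of the departed species; conjugate-acid pKₐ is the usual yardstick (lower pKₐ → better LG).
PhCH(CH₃)–N₂⁺ loses N₂: no meaningful conjugate acid; N₂ departs as an exceptionally stable neutral molecule
PhCH(CH₃)–OTf loses OTf⁻: pKₐ(CF₃SO₃H (triflic acid)) ≈ -14
PhCH(CH₃)–OClO₃ loses ClO₄⁻: pKₐ(HClO₄) ≈ -10
PhCH(CH₃)–O(H)CH₃⁺ loses R'OH: pKₐ(R'OH₂⁺) ≈ -2.4
PhCH(CH₃)–OPO(OH)₂ loses H₂PO₄⁻: pKₐ(H₃PO₄) ≈ 2.1
PhCH(CH₃)–OAc loses AcO⁻: pKₐ(CH₃COOH) ≈ 4.8

PhCH(CH₃)–N₂⁺ > PhCH(CH₃)–OTf > PhCH(CH₃)–OClO₃ > PhCH(CH₃)–O(H)CH₃⁺ > PhCH(CH₃)–OPO(OH)₂ > PhCH(CH₃)–OAc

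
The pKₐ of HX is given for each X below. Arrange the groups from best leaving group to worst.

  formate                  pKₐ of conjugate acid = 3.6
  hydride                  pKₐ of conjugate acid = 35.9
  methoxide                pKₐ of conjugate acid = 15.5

formate > methoxide > hydride

Lower conjugate-acid pKₐ ⇒ weaker base ⇒ better leaving group.
Sorting by the given values: formate (3.6), methoxide (15.5), hydride (35.9).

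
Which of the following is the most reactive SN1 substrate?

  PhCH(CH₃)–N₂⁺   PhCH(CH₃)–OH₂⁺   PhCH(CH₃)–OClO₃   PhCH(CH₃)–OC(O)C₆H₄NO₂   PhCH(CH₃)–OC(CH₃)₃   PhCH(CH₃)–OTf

Identical carbon frameworks mean the comparison reduces to leaving-group quality.
A good leaving group is a weak base: the lower the pKₐ of its conjugate acid, the more readily it departs.
PhCH(CH₃)–N₂⁺ loses N₂: no meaningful conjugate acid; N₂ departs as an exceptionally stable neutral molecule
PhCH(CH₃)–OTf loses OTf⁻: pKₐ(CF₃SO₃H (triflic acid)) ≈ -14
PhCH(CH₃)–OClO₃ loses ClO₄⁻: pKₐ(HClO₄) ≈ -10
PhCH(CH₃)–OH₂⁺ loses H₂O: pKₐ(H₃O⁺) ≈ -1.7
PhCH(CH₃)–OC(O)C₆H₄NO₂ loses p-O₂N–C₆H₄–COO⁻: pKₐ(p-nitrobenzoic acid) ≈ 3.4
PhCH(CH₃)–OC(CH₃)₃ loses (CH₃)₃CO⁻: pKₐ(t-BuOH) ≈ 18

PhCH(CH₃)–N₂⁺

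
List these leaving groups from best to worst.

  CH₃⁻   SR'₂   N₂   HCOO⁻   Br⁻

Leaving-group ability tracks the stability of the departed species; conjugate-acid pKₐ is the usual yardstick (lower pKₐ → better LG).
N₂: no meaningful conjugate acid; N₂ departs as an exceptionally stable neutral molecule
Br⁻: pKₐ(HBr) ≈ -9
SR'₂: pKₐ(R'₂SH⁺) ≈ -7
HCOO⁻: pKₐ(HCOOH) ≈ 3.8 — resonance-stabilised carboxylate
CH₃⁻: pKₐ(CH₄) ≈ 48 — unstabilised carbanion; the worst conceivable leaving group

N₂ > Br⁻ > SR'₂ > HCOO⁻ > CH₃⁻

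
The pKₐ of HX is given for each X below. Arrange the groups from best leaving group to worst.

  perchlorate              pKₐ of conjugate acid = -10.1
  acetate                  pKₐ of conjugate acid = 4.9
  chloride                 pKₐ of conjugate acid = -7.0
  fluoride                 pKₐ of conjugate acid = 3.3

Lower conjugate-acid pKₐ ⇒ weaker base ⇒ better leaving group.
Sorting by the given values: perchlorate (-10.1), chloride (-7.0), fluoride (3.3), acetate (4.9).

perchlorate > chloride > fluoride > acetate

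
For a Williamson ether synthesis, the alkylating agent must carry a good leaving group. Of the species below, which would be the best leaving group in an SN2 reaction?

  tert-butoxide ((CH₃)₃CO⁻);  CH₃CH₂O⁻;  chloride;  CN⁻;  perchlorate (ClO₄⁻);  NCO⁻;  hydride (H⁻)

Leaving-group ability tracks the stability of the departed species; conjugate-acid pKₐ is the usual yardstick (lower pKₐ → better LG).
perchlorate (ClO₄⁻): pKₐ(HClO₄) ≈ -10
chloride: pKₐ(HCl) ≈ -7
NCO⁻: pKₐ(HOCN) ≈ 3.5
CN⁻: pKₐ(HCN) ≈ 9.2
CH₃CH₂O⁻: pKₐ(CH₃CH₂OH) ≈ 16
tert-butoxide ((CH₃)₃CO⁻): pKₐ(t-BuOH) ≈ 18
hydride (H⁻): pKₐ(H₂) ≈ 36

perchlorate (ClO₄⁻)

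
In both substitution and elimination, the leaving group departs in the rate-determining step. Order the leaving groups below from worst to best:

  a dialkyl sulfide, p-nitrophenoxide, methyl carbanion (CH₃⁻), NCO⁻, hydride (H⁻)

methyl carbanion (CH₃⁻) < hydride (H⁻) < p-nitrophenoxide < NCO⁻ < a dialkyl sulfide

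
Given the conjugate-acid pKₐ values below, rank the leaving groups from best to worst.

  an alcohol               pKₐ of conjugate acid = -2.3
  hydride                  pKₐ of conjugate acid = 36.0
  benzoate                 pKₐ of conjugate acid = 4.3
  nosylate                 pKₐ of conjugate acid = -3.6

Lower conjugate-acid pKₐ ⇒ weaker base ⇒ better leaving group.
Sorting by the given values: nosylate (-3.6), an alcohol (-2.3), benzoate (4.3), hydride (36.0).

nosylate > an alcohol > benzoate > hydride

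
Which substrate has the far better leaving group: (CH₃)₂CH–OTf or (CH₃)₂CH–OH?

(CH₃)₂CH–OTf

From (CH₃)₂CH–OH the departing group would be OH⁻ (pKₐ(H₂O) ≈ 15.7). Strong base; essentially never leaves without prior activation.
From (CH₃)₂CH–OTf the leaving group is OTf⁻ (pKₐ(CF₃SO₃H (triflic acid)) ≈ -14). Charge spread over three oxygens and a CF₃ group; the premier leaving group in synthesis.
(In practice (CH₃)₂CH–OTf is made from (CH₃)₂CH–OH by treatment with Tf₂O / 2,6-lutidine, converting the hydroxyl into a triflate.)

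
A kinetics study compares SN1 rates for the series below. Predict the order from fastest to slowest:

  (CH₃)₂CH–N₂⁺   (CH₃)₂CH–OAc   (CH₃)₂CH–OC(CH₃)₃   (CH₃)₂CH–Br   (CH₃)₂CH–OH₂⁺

Same R in every case — rank the leaving groups.
The more stable X⁻ (or X) is on its own — i.e. the weaker a base it is — the better a leaving group it makes.
(CH₃)₂CH–N₂⁺ loses N₂: no meaningful conjugate acid; N₂ departs as an exceptionally stable neutral molecule
(CH₃)₂CH–Br loses Br⁻: pKₐ(HBr) ≈ -9
(CH₃)₂CH–OH₂⁺ loses H₂O: pKₐ(H₃O⁺) ≈ -1.7
(CH₃)₂CH–OAc loses AcO⁻: pKₐ(CH₃COOH) ≈ 4.8
(CH₃)₂CH–OC(CH₃)₃ loses (CH₃)₃CO⁻: pKₐ(t-BuOH) ≈ 18

(CH₃)₂CH–N₂⁺ > (CH₃)₂CH–Br > (CH₃)₂CH–OH₂⁺ > (CH₃)₂CH–OAc > (CH₃)₂CH–OC(CH₃)₃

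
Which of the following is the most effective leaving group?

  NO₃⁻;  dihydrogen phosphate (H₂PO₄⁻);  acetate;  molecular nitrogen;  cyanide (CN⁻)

molecular nitrogen

Rank by basicity of the departing species: weakest base leaves most easily.
molecular nitrogen: no meaningful conjugate acid; N₂ departs as an exceptionally stable neutral molecule
NO₃⁻: pKₐ(HNO₃) ≈ -1.3
dihydrogen phosphate (H₂PO₄⁻): pKₐ(H₃PO₄) ≈ 2.1
acetate: pKₐ(CH₃COOH) ≈ 4.8
cyanide (CN⁻): pKₐ(HCN) ≈ 9.2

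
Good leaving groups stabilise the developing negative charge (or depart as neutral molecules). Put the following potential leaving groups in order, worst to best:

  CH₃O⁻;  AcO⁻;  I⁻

CH₃O⁻ < AcO⁻ < I⁻

The more stable X⁻ (or X) is on its own — i.e. the weaker a base it is — the better a leaving group it makes.
I⁻: pKₐ(HI) ≈ -10
AcO⁻: pKₐ(CH₃COOH) ≈ 4.8
CH₃O⁻: pKₐ(CH₃OH) ≈ 15.5
The question asks for worst first, so the sequence is read in increasing leaving-group ability.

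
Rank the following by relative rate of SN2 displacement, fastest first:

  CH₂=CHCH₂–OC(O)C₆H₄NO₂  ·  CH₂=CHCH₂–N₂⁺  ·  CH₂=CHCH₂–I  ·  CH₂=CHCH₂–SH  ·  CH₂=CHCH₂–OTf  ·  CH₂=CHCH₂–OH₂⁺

CH₂=CHCH₂–N₂⁺ > CH₂=CHCH₂–OTf > CH₂=CHCH₂–I > CH₂=CHCH₂–OH₂⁺ > CH₂=CHCH₂–OC(O)C₆H₄NO₂ > CH₂=CHCH₂–SH

Same R in every case — rank the leaving groups.
The more stable X⁻ (or X) is on its own — i.e. the weaker a base it is — the better a leaving group it makes.
CH₂=CHCH₂–N₂⁺ loses N₂: no meaningful conjugate acid; N₂ departs as an exceptionally stable neutral molecule
CH₂=CHCH₂–OTf loses OTf⁻: pKₐ(CF₃SO₃H (triflic acid)) ≈ -14
CH₂=CHCH₂–I loses I⁻: pKₐ(HI) ≈ -10
CH₂=CHCH₂–OH₂⁺ loses H₂O: pKₐ(H₃O⁺) ≈ -1.7
CH₂=CHCH₂–OC(O)C₆H₄NO₂ loses p-O₂N–C₆H₄–COO⁻: pKₐ(p-nitrobenzoic acid) ≈ 3.4
CH₂=CHCH₂–SH loses HS⁻: pKₐ(H₂S) ≈ 7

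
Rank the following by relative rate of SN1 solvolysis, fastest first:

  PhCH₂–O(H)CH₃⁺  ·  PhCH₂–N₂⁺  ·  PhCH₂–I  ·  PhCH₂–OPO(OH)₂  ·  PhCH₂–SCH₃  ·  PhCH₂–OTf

PhCH₂–N₂⁺ > PhCH₂–OTf > PhCH₂–I > PhCH₂–O(H)CH₃⁺ > PhCH₂–OPO(OH)₂ > PhCH₂–SCH₃

The skeletons are identical, so relative rate is governed entirely by leaving-group ability.
The more stable X⁻ (or X) is on its own — i.e. the weaker a base it is — the better a leaving group it makes.
PhCH₂–N₂⁺ loses N₂: no meaningful conjugate acid; N₂ departs as an exceptionally stable neutral molecule
PhCH₂–OTf loses OTf⁻: pKₐ(CF₃SO₃H (triflic acid)) ≈ -14
PhCH₂–I loses I⁻: pKₐ(HI) ≈ -10
PhCH₂–O(H)CH₃⁺ loses R'OH: pKₐ(R'OH₂⁺) ≈ -2.4
PhCH₂–OPO(OH)₂ loses H₂PO₄⁻: pKₐ(H₃PO₄) ≈ 2.1
PhCH₂–SCH₃ loses RS⁻: pKₐ(RSH (a thiol)) ≈ 10.5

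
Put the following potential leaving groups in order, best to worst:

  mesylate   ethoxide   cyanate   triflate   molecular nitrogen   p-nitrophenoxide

molecular nitrogen > triflate > mesylate > cyanate > p-nitrophenoxide > ethoxide

molecular nitrogen: no meaningful conjugate acid; N₂ departs as an exceptionally stable neutral molecule
triflate: pKₐ(CF₃SO₃H (triflic acid)) ≈ -14 — charge spread over three oxygens and a CF₃ group; the premier leaving group in synthesis
mesylate: pKₐ(CH₃SO₃H (MsOH)) ≈ -1.9 — resonance-delocalised alkanesulfonate
cyanate: pKₐ(HOCN) ≈ 3.5
p-nitrophenoxide: pKₐ(p-nitrophenol) ≈ 7.2
ethoxide: pKₐ(CH₃CH₂OH) ≈ 16 — strong base; alkoxides do not leave unassisted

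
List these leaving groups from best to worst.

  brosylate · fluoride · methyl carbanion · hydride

brosylate > fluoride > hydride > methyl carbanion

brosylate: pKₐ(p-BrC₆H₄SO₃H) ≈ -2.8 — arenesulfonate with a p-bromo substituent
fluoride: pKₐ(HF) ≈ 3.2
hydride: pKₐ(H₂) ≈ 36 — extremely strong base; leaves only in special hydride-transfer contexts
methyl carbanion: pKₐ(CH₄) ≈ 48 — unstabilised carbanion; the worst conceivable leaving group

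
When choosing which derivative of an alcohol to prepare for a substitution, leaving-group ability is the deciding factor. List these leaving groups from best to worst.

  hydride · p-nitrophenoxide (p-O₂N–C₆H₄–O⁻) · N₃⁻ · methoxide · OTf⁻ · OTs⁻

The more stable X⁻ (or X) is on its own — i.e. the weaker a base it is — the better a leaving group it makes.
OTf⁻: pKₐ(CF₃SO₃H (triflic acid)) ≈ -14
OTs⁻: pKₐ(p-CH₃C₆H₄SO₃H (TsOH)) ≈ -2.8 — resonance-delocalised arenesulfonate
N₃⁻: pKₐ(HN₃) ≈ 4.7
p-nitrophenoxide (p-O₂N–C₆H₄–O⁻): pKₐ(p-nitrophenol) ≈ 7.2
methoxide: pKₐ(CH₃OH) ≈ 15.5 — strong base; alkoxides do not leave unassisted
hydride: pKₐ(H₂) ≈ 36

OTf⁻ > OTs⁻ > N₃⁻ > p-nitrophenoxide (p-O₂N–C₆H₄–O⁻) > methoxide > hydride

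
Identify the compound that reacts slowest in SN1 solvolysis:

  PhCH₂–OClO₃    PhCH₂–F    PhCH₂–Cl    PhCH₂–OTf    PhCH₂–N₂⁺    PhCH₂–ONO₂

With the same alkyl group throughout, only the leaving group differentiates the rates.
Rank by basicity of the departing species: weakest base leaves most easily.
PhCH₂–N₂⁺ loses N₂: no meaningful conjugate acid; N₂ departs as an exceptionally stable neutral molecule
PhCH₂–OTf loses OTf⁻: pKₐ(CF₃SO₃H (triflic acid)) ≈ -14
PhCH₂–OClO₃ loses ClO₄⁻: pKₐ(HClO₄) ≈ -10
PhCH₂–Cl loses Cl⁻: pKₐ(HCl) ≈ -7
PhCH₂–ONO₂ loses NO₃⁻: pKₐ(HNO₃) ≈ -1.3
PhCH₂–F loses F⁻: pKₐ(HF) ≈ 3.2

PhCH₂–F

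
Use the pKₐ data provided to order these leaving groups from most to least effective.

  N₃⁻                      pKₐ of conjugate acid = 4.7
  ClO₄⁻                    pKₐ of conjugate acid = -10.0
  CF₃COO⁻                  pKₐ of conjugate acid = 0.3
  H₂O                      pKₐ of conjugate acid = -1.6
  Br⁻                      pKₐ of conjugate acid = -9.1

ClO₄⁻ > Br⁻ > H₂O > CF₃COO⁻ > N₃⁻

Lower conjugate-acid pKₐ ⇒ weaker base ⇒ better leaving group.
Sorting by the given values: ClO₄⁻ (-10.0), Br⁻ (-9.1), H₂O (-1.6), CF₃COO⁻ (0.3), N₃⁻ (4.7).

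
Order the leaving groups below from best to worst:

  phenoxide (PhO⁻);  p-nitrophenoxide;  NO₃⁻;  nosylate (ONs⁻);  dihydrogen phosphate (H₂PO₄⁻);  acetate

The more stable X⁻ (or X) is on its own — i.e. the weaker a base it is — the better a leaving group it makes.
nosylate (ONs⁻): pKₐ(p-O₂NC₆H₄SO₃H) ≈ -3.5
NO₃⁻: pKₐ(HNO₃) ≈ -1.3
dihydrogen phosphate (H₂PO₄⁻): pKₐ(H₃PO₄) ≈ 2.1
acetate: pKₐ(CH₃COOH) ≈ 4.8
p-nitrophenoxide: pKₐ(p-nitrophenol) ≈ 7.2
phenoxide (PhO⁻): pKₐ(C₆H₅OH (phenol)) ≈ 10

nosylate (ONs⁻) > NO₃⁻ > dihydrogen phosphate (H₂PO₄⁻) > acetate > p-nitrophenoxide > phenoxide (PhO⁻)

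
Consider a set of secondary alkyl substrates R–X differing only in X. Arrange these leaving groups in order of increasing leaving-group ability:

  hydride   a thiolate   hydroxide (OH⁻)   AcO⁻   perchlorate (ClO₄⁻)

hydride < hydroxide (OH⁻) < a thiolate < AcO⁻ < perchlorate (ClO₄⁻)

Leaving-group ability tracks the stability of the departed species; conjugate-acid pKₐ is the usual yardstick (lower pKₐ → better LG).
perchlorate (ClO₄⁻): pKₐ(HClO₄) ≈ -10
AcO⁻: pKₐ(CH₃COOH) ≈ 4.8 — resonance-stabilised but still a weak base
a thiolate: pKₐ(RSH (a thiol)) ≈ 10.5 — moderately basic; rarely leaves without activation
hydroxide (OH⁻): pKₐ(H₂O) ≈ 15.7 — strong base; essentially never leaves without prior activation
hydride: pKₐ(H₂) ≈ 36
Reversing gives the worst-to-best order requested.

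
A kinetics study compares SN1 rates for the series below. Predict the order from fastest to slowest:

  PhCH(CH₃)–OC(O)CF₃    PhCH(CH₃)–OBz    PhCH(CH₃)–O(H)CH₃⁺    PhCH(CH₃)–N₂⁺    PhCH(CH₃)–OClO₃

PhCH(CH₃)–N₂⁺ > PhCH(CH₃)–OClO₃ > PhCH(CH₃)–O(H)CH₃⁺ > PhCH(CH₃)–OC(O)CF₃ > PhCH(CH₃)–OBz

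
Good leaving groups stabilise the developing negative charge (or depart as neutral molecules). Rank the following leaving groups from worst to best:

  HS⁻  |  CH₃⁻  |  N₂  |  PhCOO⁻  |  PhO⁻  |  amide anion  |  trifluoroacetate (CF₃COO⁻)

A good leaving group is a weak base: the lower the pKₐ of its conjugate acid, the more readily it departs.
N₂: no meaningful conjugate acid; N₂ departs as an exceptionally stable neutral molecule
trifluoroacetate (CF₃COO⁻): pKₐ(CF₃COOH) ≈ 0.2 — strongly electron-withdrawing CF₃ stabilises the carboxylate
PhCOO⁻: pKₐ(C₆H₅COOH) ≈ 4.2 — aryl carboxylate
HS⁻: pKₐ(H₂S) ≈ 7
PhO⁻: pKₐ(C₆H₅OH (phenol)) ≈ 10 — resonance into the ring helps, but still a poor LG
amide anion: pKₐ(NH₃) ≈ 38
CH₃⁻: pKₐ(CH₄) ≈ 48
Reversing gives the worst-to-best order requested.

CH₃⁻ < amide anion < PhO⁻ < HS⁻ < PhCOO⁻ < trifluoroacetate (CF₃COO⁻) < N₂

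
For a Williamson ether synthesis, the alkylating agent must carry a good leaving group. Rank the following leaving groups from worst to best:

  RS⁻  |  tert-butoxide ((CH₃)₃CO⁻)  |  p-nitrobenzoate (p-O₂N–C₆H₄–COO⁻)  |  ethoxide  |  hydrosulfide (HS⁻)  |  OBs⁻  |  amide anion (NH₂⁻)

amide anion (NH₂⁻) < tert-butoxide ((CH₃)₃CO⁻) < ethoxide < RS⁻ < hydrosulfide (HS⁻) < p-nitrobenzoate (p-O₂N–C₆H₄–COO⁻) < OBs⁻

The more stable X⁻ (or X) is on its own — i.e. the weaker a base it is — the better a leaving group it makes.
OBs⁻: pKₐ(p-BrC₆H₄SO₃H) ≈ -2.8 — arenesulfonate with a p-bromo substituent
p-nitrobenzoate (p-O₂N–C₆H₄–COO⁻): pKₐ(p-nitrobenzoic acid) ≈ 3.4 — electron-withdrawing nitro group stabilises the carboxylate
hydrosulfide (HS⁻): pKₐ(H₂S) ≈ 7 — larger and more polarisable than the oxygen analogue
RS⁻: pKₐ(RSH (a thiol)) ≈ 10.5
ethoxide: pKₐ(CH₃CH₂OH) ≈ 16
tert-butoxide ((CH₃)₃CO⁻): pKₐ(t-BuOH) ≈ 18 — bulky, strongly basic alkoxide
amide anion (NH₂⁻): pKₐ(NH₃) ≈ 38 — extremely strong base; never a leaving group
Listed from poorest to best leaving group as asked.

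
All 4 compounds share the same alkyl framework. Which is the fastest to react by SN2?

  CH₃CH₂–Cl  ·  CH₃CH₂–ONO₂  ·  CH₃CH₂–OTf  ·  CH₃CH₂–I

CH₃CH₂–OTf

With the same alkyl group throughout, only the leaving group differentiates the rates.
A good leaving group is a weak base: the lower the pKₐ of its conjugate acid, the more readily it departs.
CH₃CH₂–OTf loses OTf⁻: pKₐ(CF₃SO₃H (triflic acid)) ≈ -14
CH₃CH₂–I loses I⁻: pKₐ(HI) ≈ -10
CH₃CH₂–Cl loses Cl⁻: pKₐ(HCl) ≈ -7
CH₃CH₂–ONO₂ loses NO₃⁻: pKₐ(HNO₃) ≈ -1.3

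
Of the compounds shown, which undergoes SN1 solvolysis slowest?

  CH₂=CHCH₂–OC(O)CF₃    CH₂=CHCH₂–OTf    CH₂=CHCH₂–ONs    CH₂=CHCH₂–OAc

Identical carbon frameworks mean the comparison reduces to leaving-group quality.
A good leaving group is a weak base: the lower the pKₐ of its conjugate acid, the more readily it departs.
CH₂=CHCH₂–OTf loses OTf⁻: pKₐ(CF₃SO₃H (triflic acid)) ≈ -14
CH₂=CHCH₂–ONs loses ONs⁻: pKₐ(p-O₂NC₆H₄SO₃H) ≈ -3.5
CH₂=CHCH₂–OC(O)CF₃ loses CF₃COO⁻: pKₐ(CF₃COOH) ≈ 0.2
CH₂=CHCH₂–OAc loses AcO⁻: pKₐ(CH₃COOH) ≈ 4.8

CH₂=CHCH₂–OAc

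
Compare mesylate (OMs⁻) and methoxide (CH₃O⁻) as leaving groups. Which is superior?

mesylate (OMs⁻) is the better leaving group.
pKₐ(CH₃SO₃H (MsOH)) ≈ -1.9 versus pKₐ(CH₃OH) ≈ 15.5: mesylate (OMs⁻) is the much weaker base.
Resonance-delocalised alkanesulfonate.

mesylate (OMs⁻)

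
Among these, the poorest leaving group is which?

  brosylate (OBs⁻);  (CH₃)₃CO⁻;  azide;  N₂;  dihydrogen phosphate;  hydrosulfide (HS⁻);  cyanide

A good leaving group is a weak base: the lower the pKₐ of its conjugate acid, the more readily it departs.
N₂: no meaningful conjugate acid; N₂ departs as an exceptionally stable neutral molecule
brosylate (OBs⁻): pKₐ(p-BrC₆H₄SO₃H) ≈ -2.8
dihydrogen phosphate: pKₐ(H₃PO₄) ≈ 2.1
azide: pKₐ(HN₃) ≈ 4.7
hydrosulfide (HS⁻): pKₐ(H₂S) ≈ 7
cyanide: pKₐ(HCN) ≈ 9.2
(CH₃)₃CO⁻: pKₐ(t-BuOH) ≈ 18

(CH₃)₃CO⁻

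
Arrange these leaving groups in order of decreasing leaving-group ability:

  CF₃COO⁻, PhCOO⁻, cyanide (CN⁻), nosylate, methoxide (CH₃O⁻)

Leaving-group ability tracks the stability of the departed species; conjugate-acid pKₐ is the usual yardstick (lower pKₐ → better LG).
nosylate: pKₐ(p-O₂NC₆H₄SO₃H) ≈ -3.5
CF₃COO⁻: pKₐ(CF₃COOH) ≈ 0.2 — strongly electron-withdrawing CF₃ stabilises the carboxylate
PhCOO⁻: pKₐ(C₆H₅COOH) ≈ 4.2 — aryl carboxylate
cyanide (CN⁻): pKₐ(HCN) ≈ 9.2 — sp carbon stabilises the charge somewhat, but still a poor LG
methoxide (CH₃O⁻): pKₐ(CH₃OH) ≈ 15.5

nosylate > CF₃COO⁻ > PhCOO⁻ > cyanide (CN⁻) > methoxide (CH₃O⁻)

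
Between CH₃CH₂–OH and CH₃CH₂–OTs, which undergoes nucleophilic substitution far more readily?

From CH₃CH₂–OH the departing group would be OH⁻ (pKₐ(H₂O) ≈ 15.7). Strong base; essentially never leaves without prior activation.
From CH₃CH₂–OTs the leaving group is OTs⁻ (pKₐ(p-CH₃C₆H₄SO₃H (TsOH)) ≈ -2.8). Resonance-delocalised arenesulfonate.
(In practice CH₃CH₂–OTs is made from CH₃CH₂–OH by treatment with TsCl / pyridine, converting the hydroxyl into a tosylate.)

CH₃CH₂–OTs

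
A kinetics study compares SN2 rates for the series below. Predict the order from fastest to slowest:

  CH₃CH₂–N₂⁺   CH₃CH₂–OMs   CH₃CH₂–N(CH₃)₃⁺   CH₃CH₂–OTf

CH₃CH₂–N₂⁺ > CH₃CH₂–OTf > CH₃CH₂–OMs > CH₃CH₂–N(CH₃)₃⁺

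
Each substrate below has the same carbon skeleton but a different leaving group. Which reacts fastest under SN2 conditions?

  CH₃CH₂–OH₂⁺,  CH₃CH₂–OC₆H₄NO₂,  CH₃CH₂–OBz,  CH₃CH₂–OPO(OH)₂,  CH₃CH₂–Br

CH₃CH₂–Br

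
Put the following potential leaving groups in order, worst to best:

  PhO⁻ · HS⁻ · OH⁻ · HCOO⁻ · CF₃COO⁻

A good leaving group is a weak base: the lower the pKₐ of its conjugate acid, the more readily it departs.
CF₃COO⁻: pKₐ(CF₃COOH) ≈ 0.2
HCOO⁻: pKₐ(HCOOH) ≈ 3.8 — resonance-stabilised carboxylate
HS⁻: pKₐ(H₂S) ≈ 7
PhO⁻: pKₐ(C₆H₅OH (phenol)) ≈ 10
OH⁻: pKₐ(H₂O) ≈ 15.7 — strong base; essentially never leaves without prior activation
The question asks for worst first, so the sequence is read in increasing leaving-group ability.

OH⁻ < PhO⁻ < HS⁻ < HCOO⁻ < CF₃COO⁻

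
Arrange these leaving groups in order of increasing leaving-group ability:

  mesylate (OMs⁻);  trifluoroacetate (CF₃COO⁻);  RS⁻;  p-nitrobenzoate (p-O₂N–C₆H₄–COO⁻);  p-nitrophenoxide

The more stable X⁻ (or X) is on its own — i.e. the weaker a base it is — the better a leaving group it makes.
mesylate (OMs⁻): pKₐ(CH₃SO₃H (MsOH)) ≈ -1.9
trifluoroacetate (CF₃COO⁻): pKₐ(CF₃COOH) ≈ 0.2
p-nitrobenzoate (p-O₂N–C₆H₄–COO⁻): pKₐ(p-nitrobenzoic acid) ≈ 3.4 — electron-withdrawing nitro group stabilises the carboxylate
p-nitrophenoxide: pKₐ(p-nitrophenol) ≈ 7.2 — nitro group delocalises the charge; the classic chromogenic LG
RS⁻: pKₐ(RSH (a thiol)) ≈ 10.5
Listed from poorest to best leaving group as asked.

RS⁻ < p-nitrophenoxide < p-nitrobenzoate (p-O₂N–C₆H₄–COO⁻) < trifluoroacetate (CF₃COO⁻) < mesylate (OMs⁻)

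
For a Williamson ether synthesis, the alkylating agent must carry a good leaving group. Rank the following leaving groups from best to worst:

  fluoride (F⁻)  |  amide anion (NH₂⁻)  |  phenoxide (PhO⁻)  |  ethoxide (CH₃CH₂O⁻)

fluoride (F⁻) > phenoxide (PhO⁻) > ethoxide (CH₃CH₂O⁻) > amide anion (NH₂⁻)

Leaving-group ability tracks the stability of the departed species; conjugate-acid pKₐ is the usual yardstick (lower pKₐ → better LG).
fluoride (F⁻): pKₐ(HF) ≈ 3.2 — small and strongly basic; the poor halide leaving group
phenoxide (PhO⁻): pKₐ(C₆H₅OH (phenol)) ≈ 10 — resonance into the ring helps, but still a poor LG
ethoxide (CH₃CH₂O⁻): pKₐ(CH₃CH₂OH) ≈ 16 — strong base; alkoxides do not leave unassisted
amide anion (NH₂⁻): pKₐ(NH₃) ≈ 38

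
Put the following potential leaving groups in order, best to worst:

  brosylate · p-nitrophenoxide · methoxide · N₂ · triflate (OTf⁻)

N₂ > triflate (OTf⁻) > brosylate > p-nitrophenoxide > methoxide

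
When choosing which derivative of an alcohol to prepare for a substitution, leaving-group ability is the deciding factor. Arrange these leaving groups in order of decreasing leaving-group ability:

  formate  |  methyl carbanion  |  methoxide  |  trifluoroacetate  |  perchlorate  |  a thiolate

Leaving-group ability tracks the stability of the departed species; conjugate-acid pKₐ is the usual yardstick (lower pKₐ → better LG).
perchlorate: pKₐ(HClO₄) ≈ -10 — extremely weak base; rarely used for safety reasons
trifluoroacetate: pKₐ(CF₃COOH) ≈ 0.2
formate: pKₐ(HCOOH) ≈ 3.8 — resonance-stabilised carboxylate
a thiolate: pKₐ(RSH (a thiol)) ≈ 10.5 — moderately basic; rarely leaves without activation
methoxide: pKₐ(CH₃OH) ≈ 15.5 — strong base; alkoxides do not leave unassisted
methyl carbanion: pKₐ(CH₄) ≈ 48

perchlorate > trifluoroacetate > formate > a thiolate > methoxide > methyl carbanion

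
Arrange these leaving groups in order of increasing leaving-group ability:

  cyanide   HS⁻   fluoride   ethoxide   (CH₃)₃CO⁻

A good leaving group is a weak base: the lower the pKₐ of its conjugate acid, the more readily it departs.
fluoride: pKₐ(HF) ≈ 3.2 — small and strongly basic; the poor halide leaving group
HS⁻: pKₐ(H₂S) ≈ 7
cyanide: pKₐ(HCN) ≈ 9.2
ethoxide: pKₐ(CH₃CH₂OH) ≈ 16 — strong base; alkoxides do not leave unassisted
(CH₃)₃CO⁻: pKₐ(t-BuOH) ≈ 18 — bulky, strongly basic alkoxide
Reversing gives the worst-to-best order requested.

(CH₃)₃CO⁻ < ethoxide < cyanide < HS⁻ < fluoride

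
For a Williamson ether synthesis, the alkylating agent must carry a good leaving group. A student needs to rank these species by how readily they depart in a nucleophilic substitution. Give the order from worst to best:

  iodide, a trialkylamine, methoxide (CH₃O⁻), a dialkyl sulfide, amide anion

A good leaving group is a weak base: the lower the pKₐ of its conjugate acid, the more readily it departs.
iodide: pKₐ(HI) ≈ -10 — large, highly polarisable; very weak base
a dialkyl sulfide: pKₐ(R'₂SH⁺) ≈ -7
a trialkylamine: pKₐ(R'₃NH⁺) ≈ 10.7 — neutral but still a fairly strong base; Hofmann-elimination LG
methoxide (CH₃O⁻): pKₐ(CH₃OH) ≈ 15.5 — strong base; alkoxides do not leave unassisted
amide anion: pKₐ(NH₃) ≈ 38 — extremely strong base; never a leaving group
Reversing gives the worst-to-best order requested.

amide anion < methoxide (CH₃O⁻) < a trialkylamine < a dialkyl sulfide < iodide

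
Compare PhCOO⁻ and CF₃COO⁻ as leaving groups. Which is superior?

CF₃COO⁻ is the better leaving group.
pKₐ(CF₃COOH) ≈ 0.2 versus pKₐ(C₆H₅COOH) ≈ 4.2: CF₃COO⁻ is the much weaker base.
Strongly electron-withdrawing CF₃ stabilises the carboxylate.

CF₃COO⁻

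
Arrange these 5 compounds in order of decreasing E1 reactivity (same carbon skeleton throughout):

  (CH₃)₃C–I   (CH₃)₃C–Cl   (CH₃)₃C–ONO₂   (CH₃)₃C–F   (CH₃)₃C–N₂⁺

The skeletons are identical, so relative rate is governed entirely by leaving-group ability.
A good leaving group is a weak base: the lower the pKₐ of its conjugate acid, the more readily it departs.
(CH₃)₃C–N₂⁺ loses N₂: no meaningful conjugate acid; N₂ departs as an exceptionally stable neutral molecule
(CH₃)₃C–I loses I⁻: pKₐ(HI) ≈ -10
(CH₃)₃C–Cl loses Cl⁻: pKₐ(HCl) ≈ -7
(CH₃)₃C–ONO₂ loses NO₃⁻: pKₐ(HNO₃) ≈ -1.3
(CH₃)₃C–F loses F⁻: pKₐ(HF) ≈ 3.2

(CH₃)₃C–N₂⁺ > (CH₃)₃C–I > (CH₃)₃C–Cl > (CH₃)₃C–ONO₂ > (CH₃)₃C–F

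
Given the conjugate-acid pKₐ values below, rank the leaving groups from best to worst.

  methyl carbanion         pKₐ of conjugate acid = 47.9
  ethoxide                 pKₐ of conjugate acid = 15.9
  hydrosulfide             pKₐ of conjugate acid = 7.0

Lower conjugate-acid pKₐ ⇒ weaker base ⇒ better leaving group.
Sorting by the given values: hydrosulfide (7.0), ethoxide (15.9), methyl carbanion (47.9).

hydrosulfide > ethoxide > methyl carbanion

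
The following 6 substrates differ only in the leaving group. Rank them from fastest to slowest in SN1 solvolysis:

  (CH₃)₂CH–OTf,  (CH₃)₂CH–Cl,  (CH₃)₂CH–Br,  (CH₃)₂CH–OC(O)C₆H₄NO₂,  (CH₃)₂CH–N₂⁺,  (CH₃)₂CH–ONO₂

With the same alkyl group throughout, only the leaving group differentiates the rates.
Rank by basicity of the departing species: weakest base leaves most easily.
(CH₃)₂CH–N₂⁺ loses N₂: no meaningful conjugate acid; N₂ departs as an exceptionally stable neutral molecule
(CH₃)₂CH–OTf loses OTf⁻: pKₐ(CF₃SO₃H (triflic acid)) ≈ -14
(CH₃)₂CH–Br loses Br⁻: pKₐ(HBr) ≈ -9
(CH₃)₂CH–Cl loses Cl⁻: pKₐ(HCl) ≈ -7
(CH₃)₂CH–ONO₂ loses NO₃⁻: pKₐ(HNO₃) ≈ -1.3
(CH₃)₂CH–OC(O)C₆H₄NO₂ loses p-O₂N–C₆H₄–COO⁻: pKₐ(p-nitrobenzoic acid) ≈ 3.4

(CH₃)₂CH–N₂⁺ > (CH₃)₂CH–OTf > (CH₃)₂CH–Br > (CH₃)₂CH–Cl > (CH₃)₂CH–ONO₂ > (CH₃)₂CH–OC(O)C₆H₄NO₂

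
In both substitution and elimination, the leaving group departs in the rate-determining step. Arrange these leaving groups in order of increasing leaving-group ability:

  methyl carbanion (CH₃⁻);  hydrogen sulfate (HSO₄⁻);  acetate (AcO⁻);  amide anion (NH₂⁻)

A good leaving group is a weak base: the lower the pKₐ of its conjugate acid, the more readily it departs.
hydrogen sulfate (HSO₄⁻): pKₐ(H₂SO₄) ≈ -3
acetate (AcO⁻): pKₐ(CH₃COOH) ≈ 4.8
amide anion (NH₂⁻): pKₐ(NH₃) ≈ 38
methyl carbanion (CH₃⁻): pKₐ(CH₄) ≈ 48
Reversing gives the worst-to-best order requested.

methyl carbanion (CH₃⁻) < amide anion (NH₂⁻) < acetate (AcO⁻) < hydrogen sulfate (HSO₄⁻)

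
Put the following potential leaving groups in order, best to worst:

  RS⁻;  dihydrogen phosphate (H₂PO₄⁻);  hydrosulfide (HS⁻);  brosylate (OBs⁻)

brosylate (OBs⁻) > dihydrogen phosphate (H₂PO₄⁻) > hydrosulfide (HS⁻) > RS⁻

The more stable X⁻ (or X) is on its own — i.e. the weaker a base it is — the better a leaving group it makes.
brosylate (OBs⁻): pKₐ(p-BrC₆H₄SO₃H) ≈ -2.8
dihydrogen phosphate (H₂PO₄⁻): pKₐ(H₃PO₄) ≈ 2.1
hydrosulfide (HS⁻): pKₐ(H₂S) ≈ 7
RS⁻: pKₐ(RSH (a thiol)) ≈ 10.5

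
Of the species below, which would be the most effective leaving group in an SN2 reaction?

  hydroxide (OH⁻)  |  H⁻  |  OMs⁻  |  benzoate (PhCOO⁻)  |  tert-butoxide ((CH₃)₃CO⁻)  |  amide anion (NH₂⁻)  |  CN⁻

Rank by basicity of the departing species: weakest base leaves most easily.
OMs⁻: pKₐ(CH₃SO₃H (MsOH)) ≈ -1.9
benzoate (PhCOO⁻): pKₐ(C₆H₅COOH) ≈ 4.2
CN⁻: pKₐ(HCN) ≈ 9.2
hydroxide (OH⁻): pKₐ(H₂O) ≈ 15.7
tert-butoxide ((CH₃)₃CO⁻): pKₐ(t-BuOH) ≈ 18
H⁻: pKₐ(H₂) ≈ 36
amide anion (NH₂⁻): pKₐ(NH₃) ≈ 38

OMs⁻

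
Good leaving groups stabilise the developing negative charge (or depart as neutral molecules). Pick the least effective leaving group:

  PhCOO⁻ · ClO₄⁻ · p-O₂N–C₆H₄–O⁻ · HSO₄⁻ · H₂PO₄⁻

Leaving-group ability tracks the stability of the departed species; conjugate-acid pKₐ is the usual yardstick (lower pKₐ → better LG).
ClO₄⁻: pKₐ(HClO₄) ≈ -10
HSO₄⁻: pKₐ(H₂SO₄) ≈ -3
H₂PO₄⁻: pKₐ(H₃PO₄) ≈ 2.1
PhCOO⁻: pKₐ(C₆H₅COOH) ≈ 4.2
p-O₂N–C₆H₄–O⁻: pKₐ(p-nitrophenol) ≈ 7.2

p-O₂N–C₆H₄–O⁻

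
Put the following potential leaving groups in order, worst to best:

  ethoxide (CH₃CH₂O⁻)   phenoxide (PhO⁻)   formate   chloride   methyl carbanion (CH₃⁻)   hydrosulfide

methyl carbanion (CH₃⁻) < ethoxide (CH₃CH₂O⁻) < phenoxide (PhO⁻) < hydrosulfide < formate < chloride

chloride: pKₐ(HCl) ≈ -7 — moderately weak base
formate: pKₐ(HCOOH) ≈ 3.8 — resonance-stabilised carboxylate
hydrosulfide: pKₐ(H₂S) ≈ 7
phenoxide (PhO⁻): pKₐ(C₆H₅OH (phenol)) ≈ 10
ethoxide (CH₃CH₂O⁻): pKₐ(CH₃CH₂OH) ≈ 16 — strong base; alkoxides do not leave unassisted
methyl carbanion (CH₃⁻): pKₐ(CH₄) ≈ 48
Reversing gives the worst-to-best order requested.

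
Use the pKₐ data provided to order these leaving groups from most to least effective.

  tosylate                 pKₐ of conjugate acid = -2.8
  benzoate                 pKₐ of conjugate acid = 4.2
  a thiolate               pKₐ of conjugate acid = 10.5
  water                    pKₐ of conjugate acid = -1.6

Lower conjugate-acid pKₐ ⇒ weaker base ⇒ better leaving group.
Sorting by the given values: tosylate (-2.8), water (-1.6), benzoate (4.2), a thiolate (10.5).

tosylate > water > benzoate > a thiolate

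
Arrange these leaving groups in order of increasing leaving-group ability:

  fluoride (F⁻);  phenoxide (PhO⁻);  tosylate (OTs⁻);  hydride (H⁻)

hydride (H⁻) < phenoxide (PhO⁻) < fluoride (F⁻) < tosylate (OTs⁻)

tosylate (OTs⁻): pKₐ(p-CH₃C₆H₄SO₃H (TsOH)) ≈ -2.8
fluoride (F⁻): pKₐ(HF) ≈ 3.2
phenoxide (PhO⁻): pKₐ(C₆H₅OH (phenol)) ≈ 10
hydride (H⁻): pKₐ(H₂) ≈ 36
Listed from poorest to best leaving group as asked.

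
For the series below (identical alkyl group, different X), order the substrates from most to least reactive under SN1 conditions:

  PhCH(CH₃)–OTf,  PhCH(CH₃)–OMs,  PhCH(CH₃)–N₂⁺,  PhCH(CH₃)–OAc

With the same alkyl group throughout, only the leaving group differentiates the rates.
The more stable X⁻ (or X) is on its own — i.e. the weaker a base it is — the better a leaving group it makes.
PhCH(CH₃)–N₂⁺ loses N₂: no meaningful conjugate acid; N₂ departs as an exceptionally stable neutral molecule
PhCH(CH₃)–OTf loses OTf⁻: pKₐ(CF₃SO₃H (triflic acid)) ≈ -14
PhCH(CH₃)–OMs loses OMs⁻: pKₐ(CH₃SO₃H (MsOH)) ≈ -1.9
PhCH(CH₃)–OAc loses AcO⁻: pKₐ(CH₃COOH) ≈ 4.8

PhCH(CH₃)–N₂⁺ > PhCH(CH₃)–OTf > PhCH(CH₃)–OMs > PhCH(CH₃)–OAc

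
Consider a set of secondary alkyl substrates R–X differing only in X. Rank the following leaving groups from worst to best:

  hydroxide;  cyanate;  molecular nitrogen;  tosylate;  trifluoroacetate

hydroxide < cyanate < trifluoroacetate < tosylate < molecular nitrogen

The more stable X⁻ (or X) is on its own — i.e. the weaker a base it is — the better a leaving group it makes.
molecular nitrogen: no meaningful conjugate acid; N₂ departs as an exceptionally stable neutral molecule
tosylate: pKₐ(p-CH₃C₆H₄SO₃H (TsOH)) ≈ -2.8
trifluoroacetate: pKₐ(CF₃COOH) ≈ 0.2
cyanate: pKₐ(HOCN) ≈ 3.5
hydroxide: pKₐ(H₂O) ≈ 15.7
Reversing gives the worst-to-best order requested.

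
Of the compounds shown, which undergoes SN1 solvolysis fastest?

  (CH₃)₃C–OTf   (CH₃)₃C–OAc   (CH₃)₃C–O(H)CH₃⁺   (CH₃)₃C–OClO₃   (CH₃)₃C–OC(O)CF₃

Same R in every case — rank the leaving groups.
Rank by basicity of the departing species: weakest base leaves most easily.
(CH₃)₃C–OTf loses OTf⁻: pKₐ(CF₃SO₃H (triflic acid)) ≈ -14
(CH₃)₃C–OClO₃ loses ClO₄⁻: pKₐ(HClO₄) ≈ -10
(CH₃)₃C–O(H)CH₃⁺ loses R'OH: pKₐ(R'OH₂⁺) ≈ -2.4
(CH₃)₃C–OC(O)CF₃ loses CF₃COO⁻: pKₐ(CF₃COOH) ≈ 0.2
(CH₃)₃C–OAc loses AcO⁻: pKₐ(CH₃COOH) ≈ 4.8

(CH₃)₃C–OTf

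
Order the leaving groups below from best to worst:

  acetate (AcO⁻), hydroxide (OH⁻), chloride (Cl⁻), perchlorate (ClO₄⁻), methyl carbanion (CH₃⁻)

perchlorate (ClO₄⁻): pKₐ(HClO₄) ≈ -10
chloride (Cl⁻): pKₐ(HCl) ≈ -7
acetate (AcO⁻): pKₐ(CH₃COOH) ≈ 4.8
hydroxide (OH⁻): pKₐ(H₂O) ≈ 15.7
methyl carbanion (CH₃⁻): pKₐ(CH₄) ≈ 48

perchlorate (ClO₄⁻) > chloride (Cl⁻) > acetate (AcO⁻) > hydroxide (OH⁻) > methyl carbanion (CH₃⁻)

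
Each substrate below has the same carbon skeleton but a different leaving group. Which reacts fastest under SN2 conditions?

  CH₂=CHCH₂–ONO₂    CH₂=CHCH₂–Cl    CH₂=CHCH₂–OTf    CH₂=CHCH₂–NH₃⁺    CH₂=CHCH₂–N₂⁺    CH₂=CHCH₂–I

The skeletons are identical, so relative rate is governed entirely by leaving-group ability.
The more stable X⁻ (or X) is on its own — i.e. the weaker a base it is — the better a leaving group it makes.
CH₂=CHCH₂–N₂⁺ loses N₂: no meaningful conjugate acid; N₂ departs as an exceptionally stable neutral molecule
CH₂=CHCH₂–OTf loses OTf⁻: pKₐ(CF₃SO₃H (triflic acid)) ≈ -14
CH₂=CHCH₂–I loses I⁻: pKₐ(HI) ≈ -10
CH₂=CHCH₂–Cl loses Cl⁻: pKₐ(HCl) ≈ -7
CH₂=CHCH₂–ONO₂ loses NO₃⁻: pKₐ(HNO₃) ≈ -1.3
CH₂=CHCH₂–NH₃⁺ loses NH₃: pKₐ(NH₄⁺) ≈ 9.2

CH₂=CHCH₂–N₂⁺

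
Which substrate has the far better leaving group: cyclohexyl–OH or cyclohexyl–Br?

From cyclohexyl–OH the departing group would be OH⁻ (pKₐ(H₂O) ≈ 15.7). Strong base; essentially never leaves without prior activation.
From cyclohexyl–Br the leaving group is Br⁻ (pKₐ(HBr) ≈ -9). Weak base; good leaving group.
(In practice cyclohexyl–Br is made from cyclohexyl–OH by treatment with PBr₃, replacing the hydroxyl with bromide.)

cyclohexyl–Br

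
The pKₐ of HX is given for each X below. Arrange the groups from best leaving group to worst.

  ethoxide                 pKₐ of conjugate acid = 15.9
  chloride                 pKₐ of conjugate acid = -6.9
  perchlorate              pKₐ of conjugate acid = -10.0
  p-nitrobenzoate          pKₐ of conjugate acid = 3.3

perchlorate > chloride > p-nitrobenzoate > ethoxide

Lower conjugate-acid pKₐ ⇒ weaker base ⇒ better leaving group.
Sorting by the given values: perchlorate (-10.0), chloride (-6.9), p-nitrobenzoate (3.3), ethoxide (15.9).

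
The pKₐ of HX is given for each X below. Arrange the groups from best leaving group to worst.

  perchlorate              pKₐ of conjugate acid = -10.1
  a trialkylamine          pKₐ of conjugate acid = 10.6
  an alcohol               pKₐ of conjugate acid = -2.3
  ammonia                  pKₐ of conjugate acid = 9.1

perchlorate > an alcohol > ammonia > a trialkylamine

Lower conjugate-acid pKₐ ⇒ weaker base ⇒ better leaving group.
Sorting by the given values: perchlorate (-10.1), an alcohol (-2.3), ammonia (9.1), a trialkylamine (10.6).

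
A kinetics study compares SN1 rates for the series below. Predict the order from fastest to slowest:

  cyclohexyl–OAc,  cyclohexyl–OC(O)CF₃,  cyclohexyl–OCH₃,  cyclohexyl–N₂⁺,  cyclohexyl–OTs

cyclohexyl–N₂⁺ > cyclohexyl–OTs > cyclohexyl–OC(O)CF₃ > cyclohexyl–OAc > cyclohexyl–OCH₃

Same R in every case — rank the leaving groups.
Rank by basicity of the departing species: weakest base leaves most easily.
cyclohexyl–N₂⁺ loses N₂: no meaningful conjugate acid; N₂ departs as an exceptionally stable neutral molecule
cyclohexyl–OTs loses OTs⁻: pKₐ(p-CH₃C₆H₄SO₃H (TsOH)) ≈ -2.8
cyclohexyl–OC(O)CF₃ loses CF₃COO⁻: pKₐ(CF₃COOH) ≈ 0.2
cyclohexyl–OAc loses AcO⁻: pKₐ(CH₃COOH) ≈ 4.8
cyclohexyl–OCH₃ loses CH₃O⁻: pKₐ(CH₃OH) ≈ 15.5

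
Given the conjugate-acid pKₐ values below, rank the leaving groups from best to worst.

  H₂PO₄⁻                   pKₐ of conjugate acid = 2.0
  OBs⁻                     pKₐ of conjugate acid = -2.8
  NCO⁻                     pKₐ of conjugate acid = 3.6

Lower conjugate-acid pKₐ ⇒ weaker base ⇒ better leaving group.
Sorting by the given values: OBs⁻ (-2.8), H₂PO₄⁻ (2.0), NCO⁻ (3.6).

OBs⁻ > H₂PO₄⁻ > NCO⁻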